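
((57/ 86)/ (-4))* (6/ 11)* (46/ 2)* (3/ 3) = -3933/ 1892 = -2.08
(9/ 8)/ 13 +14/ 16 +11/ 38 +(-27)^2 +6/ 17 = 3067806/ 4199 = 730.60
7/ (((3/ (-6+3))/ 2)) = -14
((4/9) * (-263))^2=1106704/81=13663.01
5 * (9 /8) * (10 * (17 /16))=3825 /64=59.77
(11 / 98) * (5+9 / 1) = 11 / 7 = 1.57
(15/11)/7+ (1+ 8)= 708/77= 9.19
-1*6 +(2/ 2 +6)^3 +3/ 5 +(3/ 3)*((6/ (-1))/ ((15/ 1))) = 1686/ 5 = 337.20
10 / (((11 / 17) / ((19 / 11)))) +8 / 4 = 3472 / 121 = 28.69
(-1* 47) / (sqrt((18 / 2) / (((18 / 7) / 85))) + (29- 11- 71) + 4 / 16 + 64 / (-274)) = 7057144* sqrt(1190) / 753690785 + 149565092 / 150738157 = 1.32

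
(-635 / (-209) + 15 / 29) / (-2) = -10775 / 6061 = -1.78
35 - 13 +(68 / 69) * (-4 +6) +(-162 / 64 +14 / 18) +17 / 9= 53227 / 2208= 24.11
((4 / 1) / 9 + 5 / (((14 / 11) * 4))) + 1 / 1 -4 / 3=551 / 504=1.09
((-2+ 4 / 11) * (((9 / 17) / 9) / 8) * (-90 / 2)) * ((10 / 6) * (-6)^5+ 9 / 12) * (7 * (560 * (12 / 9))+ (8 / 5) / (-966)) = -36673972.87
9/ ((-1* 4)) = -9/ 4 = -2.25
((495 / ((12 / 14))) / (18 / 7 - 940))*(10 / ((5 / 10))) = -12.32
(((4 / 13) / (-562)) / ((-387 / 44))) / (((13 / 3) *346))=0.00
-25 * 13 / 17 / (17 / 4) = -1300 / 289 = -4.50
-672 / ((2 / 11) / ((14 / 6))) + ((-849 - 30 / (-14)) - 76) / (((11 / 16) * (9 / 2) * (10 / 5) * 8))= -5989352 / 693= -8642.64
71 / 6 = 11.83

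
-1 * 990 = -990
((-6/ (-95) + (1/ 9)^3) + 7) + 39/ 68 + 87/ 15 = 63284389/ 4709340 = 13.44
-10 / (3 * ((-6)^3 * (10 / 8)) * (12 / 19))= 19 / 972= 0.02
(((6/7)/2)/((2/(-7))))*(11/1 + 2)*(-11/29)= 429/58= 7.40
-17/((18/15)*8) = -85/48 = -1.77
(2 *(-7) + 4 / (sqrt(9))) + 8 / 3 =-10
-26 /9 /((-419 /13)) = 338 /3771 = 0.09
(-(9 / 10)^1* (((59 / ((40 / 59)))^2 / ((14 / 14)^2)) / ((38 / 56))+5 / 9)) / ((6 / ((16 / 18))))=-1488.17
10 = 10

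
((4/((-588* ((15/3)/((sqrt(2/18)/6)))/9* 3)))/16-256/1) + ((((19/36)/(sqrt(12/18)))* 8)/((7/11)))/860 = -18063361/70560 + 209* sqrt(6)/54180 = -255.99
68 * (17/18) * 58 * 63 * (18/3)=1408008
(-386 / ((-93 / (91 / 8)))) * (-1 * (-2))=17563 / 186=94.42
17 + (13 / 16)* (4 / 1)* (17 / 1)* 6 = 697 / 2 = 348.50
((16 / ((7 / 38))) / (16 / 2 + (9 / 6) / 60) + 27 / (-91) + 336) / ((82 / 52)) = 20244778 / 92127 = 219.75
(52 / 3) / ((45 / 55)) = 572 / 27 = 21.19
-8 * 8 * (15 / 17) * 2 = -1920 / 17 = -112.94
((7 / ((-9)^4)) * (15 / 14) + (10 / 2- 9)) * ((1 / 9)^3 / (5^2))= -17491 / 79716150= -0.00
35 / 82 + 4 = 363 / 82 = 4.43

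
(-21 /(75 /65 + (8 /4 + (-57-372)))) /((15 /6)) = 273 /13840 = 0.02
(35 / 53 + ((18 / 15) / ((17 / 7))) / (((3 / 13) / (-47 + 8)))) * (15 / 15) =-373219 / 4505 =-82.85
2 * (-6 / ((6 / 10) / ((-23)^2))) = -10580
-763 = -763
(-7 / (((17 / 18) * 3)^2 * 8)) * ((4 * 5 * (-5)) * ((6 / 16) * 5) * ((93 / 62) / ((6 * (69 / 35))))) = 275625 / 106352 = 2.59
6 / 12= 1 / 2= 0.50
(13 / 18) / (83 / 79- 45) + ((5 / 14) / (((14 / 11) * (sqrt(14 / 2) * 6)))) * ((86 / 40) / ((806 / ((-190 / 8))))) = -1027 / 62496- 44935 * sqrt(7) / 106159872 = -0.02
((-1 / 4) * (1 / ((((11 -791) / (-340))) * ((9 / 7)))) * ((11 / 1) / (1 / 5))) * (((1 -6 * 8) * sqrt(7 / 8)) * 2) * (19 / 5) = 1168937 * sqrt(14) / 2808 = 1557.61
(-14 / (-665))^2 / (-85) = -4 / 767125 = -0.00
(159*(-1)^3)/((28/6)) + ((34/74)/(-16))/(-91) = -1835479/53872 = -34.07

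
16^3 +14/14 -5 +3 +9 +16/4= 4108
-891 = -891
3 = 3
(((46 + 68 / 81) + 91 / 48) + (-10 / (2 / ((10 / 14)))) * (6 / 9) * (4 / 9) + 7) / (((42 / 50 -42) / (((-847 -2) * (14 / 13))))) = 3509419325 / 2889432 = 1214.57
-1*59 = -59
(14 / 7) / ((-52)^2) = 1 / 1352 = 0.00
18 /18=1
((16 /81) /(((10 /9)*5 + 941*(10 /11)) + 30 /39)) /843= 1144 /4207408785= 0.00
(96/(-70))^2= 2304/1225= 1.88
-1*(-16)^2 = -256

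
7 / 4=1.75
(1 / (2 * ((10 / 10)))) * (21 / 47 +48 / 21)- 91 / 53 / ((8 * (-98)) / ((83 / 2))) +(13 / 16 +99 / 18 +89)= 53995915 / 557984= 96.77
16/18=0.89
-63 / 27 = -7 / 3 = -2.33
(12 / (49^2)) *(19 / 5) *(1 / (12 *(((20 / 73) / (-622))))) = -431357 / 120050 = -3.59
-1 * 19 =-19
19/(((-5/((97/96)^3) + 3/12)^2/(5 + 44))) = 12407950985422384/281637101510209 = 44.06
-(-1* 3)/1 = 3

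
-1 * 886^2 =-784996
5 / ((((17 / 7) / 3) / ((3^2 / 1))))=55.59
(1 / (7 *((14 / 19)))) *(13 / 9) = 247 / 882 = 0.28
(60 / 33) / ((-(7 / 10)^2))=-2000 / 539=-3.71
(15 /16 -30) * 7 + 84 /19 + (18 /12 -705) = -274365 /304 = -902.52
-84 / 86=-42 / 43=-0.98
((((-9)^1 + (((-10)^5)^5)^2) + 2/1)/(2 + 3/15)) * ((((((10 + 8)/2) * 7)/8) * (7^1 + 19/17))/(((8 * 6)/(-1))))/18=-80499999999999999999999999999999999999999999999994365/23936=-3363135026737967914438503000000000000000000000000.00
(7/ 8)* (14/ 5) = 49/ 20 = 2.45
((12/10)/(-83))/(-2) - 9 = -3732/415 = -8.99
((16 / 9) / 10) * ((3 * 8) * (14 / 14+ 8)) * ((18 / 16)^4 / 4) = 19683 / 1280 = 15.38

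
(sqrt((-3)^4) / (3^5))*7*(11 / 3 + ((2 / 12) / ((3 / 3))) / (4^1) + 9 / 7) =839 / 648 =1.29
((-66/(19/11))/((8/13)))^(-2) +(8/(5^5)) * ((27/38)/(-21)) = 1598967404/9255536915625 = 0.00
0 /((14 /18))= 0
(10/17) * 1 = 10/17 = 0.59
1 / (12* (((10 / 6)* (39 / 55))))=11 / 156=0.07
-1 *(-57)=57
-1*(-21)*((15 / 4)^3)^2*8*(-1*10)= -1196015625 / 256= -4671936.04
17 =17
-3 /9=-1 /3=-0.33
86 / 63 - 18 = -1048 / 63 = -16.63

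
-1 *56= -56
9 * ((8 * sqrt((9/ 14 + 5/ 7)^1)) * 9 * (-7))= -324 * sqrt(266)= -5284.28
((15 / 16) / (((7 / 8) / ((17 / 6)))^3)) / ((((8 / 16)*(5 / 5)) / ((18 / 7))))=393040 / 2401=163.70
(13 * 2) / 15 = 26 / 15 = 1.73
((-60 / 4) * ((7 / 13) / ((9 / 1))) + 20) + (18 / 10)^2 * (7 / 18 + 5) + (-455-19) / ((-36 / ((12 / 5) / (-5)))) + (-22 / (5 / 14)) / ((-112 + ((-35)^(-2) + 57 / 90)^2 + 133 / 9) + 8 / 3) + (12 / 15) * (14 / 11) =3482032654230397 / 109103335319550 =31.91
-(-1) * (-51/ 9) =-17/ 3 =-5.67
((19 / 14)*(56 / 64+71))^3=1303960203125 / 1404928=928133.12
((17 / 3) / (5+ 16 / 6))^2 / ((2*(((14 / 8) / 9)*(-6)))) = -867 / 3703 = -0.23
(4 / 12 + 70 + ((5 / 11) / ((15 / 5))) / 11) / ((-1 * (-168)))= 152 / 363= 0.42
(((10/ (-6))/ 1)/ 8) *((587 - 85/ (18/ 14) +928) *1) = -8150/ 27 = -301.85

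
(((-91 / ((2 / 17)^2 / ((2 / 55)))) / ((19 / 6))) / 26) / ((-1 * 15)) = 2023 / 10450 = 0.19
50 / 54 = 0.93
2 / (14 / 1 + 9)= 0.09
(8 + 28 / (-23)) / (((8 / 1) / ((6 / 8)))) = 117 / 184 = 0.64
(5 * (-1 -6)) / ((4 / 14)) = -245 / 2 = -122.50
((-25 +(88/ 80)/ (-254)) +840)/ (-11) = -74.09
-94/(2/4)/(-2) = 94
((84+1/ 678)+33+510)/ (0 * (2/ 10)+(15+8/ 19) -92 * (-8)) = 8077033/ 9679806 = 0.83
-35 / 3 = -11.67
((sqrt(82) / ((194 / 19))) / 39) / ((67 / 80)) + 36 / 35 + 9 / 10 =760 * sqrt(82) / 253461 + 27 / 14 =1.96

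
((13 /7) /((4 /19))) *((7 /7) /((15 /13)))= 3211 /420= 7.65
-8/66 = -4/33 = -0.12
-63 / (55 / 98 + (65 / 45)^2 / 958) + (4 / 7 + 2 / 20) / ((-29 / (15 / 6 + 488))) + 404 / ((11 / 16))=22217833885339 / 47835906580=464.46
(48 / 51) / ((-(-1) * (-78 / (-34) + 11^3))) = 8 / 11333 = 0.00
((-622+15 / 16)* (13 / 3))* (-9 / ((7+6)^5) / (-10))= -29811 / 4569760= -0.01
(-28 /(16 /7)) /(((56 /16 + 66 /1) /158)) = -3871 /139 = -27.85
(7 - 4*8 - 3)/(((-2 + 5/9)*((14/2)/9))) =324/13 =24.92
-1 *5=-5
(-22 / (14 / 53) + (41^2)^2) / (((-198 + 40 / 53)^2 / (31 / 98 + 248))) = 169010532163020 / 9371284447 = 18034.94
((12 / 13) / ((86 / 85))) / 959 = 510 / 536081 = 0.00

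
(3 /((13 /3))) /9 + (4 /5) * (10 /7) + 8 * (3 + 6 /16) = 2568 /91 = 28.22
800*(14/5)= 2240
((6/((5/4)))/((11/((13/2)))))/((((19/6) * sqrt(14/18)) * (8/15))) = 1053 * sqrt(7)/1463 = 1.90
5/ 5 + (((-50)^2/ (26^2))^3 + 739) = 3815979285/ 4826809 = 790.58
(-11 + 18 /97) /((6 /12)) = -2098 /97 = -21.63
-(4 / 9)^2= -16 / 81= -0.20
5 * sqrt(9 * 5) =33.54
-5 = -5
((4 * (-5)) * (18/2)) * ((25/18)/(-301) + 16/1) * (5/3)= -4333150/903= -4798.62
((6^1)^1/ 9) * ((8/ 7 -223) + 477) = 3572/ 21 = 170.10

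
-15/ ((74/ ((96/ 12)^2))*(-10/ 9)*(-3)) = -144/ 37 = -3.89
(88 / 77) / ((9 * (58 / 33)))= 44 / 609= 0.07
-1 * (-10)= 10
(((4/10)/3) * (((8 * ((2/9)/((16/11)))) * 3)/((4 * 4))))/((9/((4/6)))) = 0.00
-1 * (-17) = 17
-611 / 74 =-8.26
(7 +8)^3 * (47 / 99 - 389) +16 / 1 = -14423824 / 11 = -1311256.73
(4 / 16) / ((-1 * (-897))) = 1 / 3588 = 0.00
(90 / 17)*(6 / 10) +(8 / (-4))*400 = -13546 / 17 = -796.82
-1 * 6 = -6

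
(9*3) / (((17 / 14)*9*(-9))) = -14 / 51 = -0.27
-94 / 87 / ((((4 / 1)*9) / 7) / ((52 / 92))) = -4277 / 36018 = -0.12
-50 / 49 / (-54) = 0.02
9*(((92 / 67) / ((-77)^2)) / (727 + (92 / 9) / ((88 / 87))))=4968 / 1756861337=0.00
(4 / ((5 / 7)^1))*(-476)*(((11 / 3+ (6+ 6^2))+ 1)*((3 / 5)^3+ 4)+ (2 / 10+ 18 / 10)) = -198667168 / 375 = -529779.11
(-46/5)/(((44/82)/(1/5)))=-943/275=-3.43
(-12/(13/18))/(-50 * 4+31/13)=216/2569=0.08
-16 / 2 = -8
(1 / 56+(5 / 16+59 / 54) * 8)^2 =289782529 / 2286144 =126.76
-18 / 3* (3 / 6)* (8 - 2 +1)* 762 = -16002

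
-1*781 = -781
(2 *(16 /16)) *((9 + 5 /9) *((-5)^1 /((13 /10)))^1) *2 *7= -1029.06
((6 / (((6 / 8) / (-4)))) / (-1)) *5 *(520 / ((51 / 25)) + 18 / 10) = 2094688 / 51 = 41072.31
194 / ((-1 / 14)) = -2716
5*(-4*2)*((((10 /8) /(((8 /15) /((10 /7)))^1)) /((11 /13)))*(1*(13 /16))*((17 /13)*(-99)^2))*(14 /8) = -369208125 /128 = -2884438.48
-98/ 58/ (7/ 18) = -126/ 29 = -4.34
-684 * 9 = -6156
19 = 19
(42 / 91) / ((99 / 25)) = 0.12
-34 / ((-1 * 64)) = 17 / 32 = 0.53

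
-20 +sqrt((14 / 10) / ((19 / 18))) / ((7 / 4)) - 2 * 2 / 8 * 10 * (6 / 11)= -250 / 11 +12 * sqrt(1330) / 665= -22.07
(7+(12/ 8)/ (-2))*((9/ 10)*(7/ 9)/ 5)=7/ 8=0.88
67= 67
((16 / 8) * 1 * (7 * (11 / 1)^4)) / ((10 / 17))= 1742279 / 5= 348455.80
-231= -231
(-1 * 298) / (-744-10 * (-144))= -149 / 348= -0.43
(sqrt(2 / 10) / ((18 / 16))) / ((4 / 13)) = 26 *sqrt(5) / 45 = 1.29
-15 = -15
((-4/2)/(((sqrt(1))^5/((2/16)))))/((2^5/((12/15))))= -1/160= -0.01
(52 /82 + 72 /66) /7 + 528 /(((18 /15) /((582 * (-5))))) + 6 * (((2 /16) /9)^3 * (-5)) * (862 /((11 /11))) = -125729280575623 /98195328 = -1280399.82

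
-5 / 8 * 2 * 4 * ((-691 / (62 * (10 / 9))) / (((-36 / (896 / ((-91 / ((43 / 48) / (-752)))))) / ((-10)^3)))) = 3714125 / 227292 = 16.34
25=25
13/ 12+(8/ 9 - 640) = -22969/ 36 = -638.03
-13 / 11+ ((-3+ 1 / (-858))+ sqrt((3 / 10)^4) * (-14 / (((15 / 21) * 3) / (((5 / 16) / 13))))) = -1440451 / 343200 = -4.20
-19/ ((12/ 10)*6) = -95/ 36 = -2.64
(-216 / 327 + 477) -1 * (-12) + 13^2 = 71650 / 109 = 657.34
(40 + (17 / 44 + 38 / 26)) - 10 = 18217 / 572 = 31.85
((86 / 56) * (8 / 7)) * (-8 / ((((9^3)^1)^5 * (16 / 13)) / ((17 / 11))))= -9503 / 110975320199015811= -0.00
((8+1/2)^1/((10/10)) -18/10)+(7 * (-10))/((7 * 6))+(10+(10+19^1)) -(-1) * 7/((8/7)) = 6019/120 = 50.16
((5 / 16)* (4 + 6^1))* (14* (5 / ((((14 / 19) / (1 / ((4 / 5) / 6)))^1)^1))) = 35625 / 16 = 2226.56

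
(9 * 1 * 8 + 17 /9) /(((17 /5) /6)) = 130.39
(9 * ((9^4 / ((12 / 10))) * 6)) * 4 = 1180980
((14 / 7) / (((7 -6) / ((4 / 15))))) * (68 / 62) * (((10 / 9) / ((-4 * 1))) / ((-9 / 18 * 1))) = 272 / 837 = 0.32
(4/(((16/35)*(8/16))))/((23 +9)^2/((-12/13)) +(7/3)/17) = -1785/113138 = -0.02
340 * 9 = 3060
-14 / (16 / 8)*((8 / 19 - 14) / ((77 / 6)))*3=22.22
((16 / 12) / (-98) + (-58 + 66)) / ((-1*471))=-1174 / 69237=-0.02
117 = 117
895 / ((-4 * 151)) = -895 / 604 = -1.48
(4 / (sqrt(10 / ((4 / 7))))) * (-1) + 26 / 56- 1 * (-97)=2729 / 28- 4 * sqrt(70) / 35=96.51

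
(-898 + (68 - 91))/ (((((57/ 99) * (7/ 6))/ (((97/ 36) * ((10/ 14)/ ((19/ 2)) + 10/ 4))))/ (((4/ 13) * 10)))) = -6731542950/ 229957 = -29273.05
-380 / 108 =-95 / 27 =-3.52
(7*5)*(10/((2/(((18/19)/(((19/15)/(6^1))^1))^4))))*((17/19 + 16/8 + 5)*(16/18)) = 160707758400000000/322687697779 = 498028.77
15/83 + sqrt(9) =264/83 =3.18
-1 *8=-8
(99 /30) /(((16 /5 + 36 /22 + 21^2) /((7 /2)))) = 363 /14012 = 0.03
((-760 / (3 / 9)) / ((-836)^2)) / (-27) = 0.00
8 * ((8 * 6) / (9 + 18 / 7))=896 / 27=33.19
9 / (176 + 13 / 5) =45 / 893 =0.05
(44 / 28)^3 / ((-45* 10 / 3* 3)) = -1331 / 154350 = -0.01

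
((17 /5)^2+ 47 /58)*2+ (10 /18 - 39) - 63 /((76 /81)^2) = -3213535667 /37688400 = -85.27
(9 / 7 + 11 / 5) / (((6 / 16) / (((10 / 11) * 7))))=1952 / 33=59.15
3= 3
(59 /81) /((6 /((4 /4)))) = 59 /486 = 0.12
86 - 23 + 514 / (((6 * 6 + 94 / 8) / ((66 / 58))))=416805 / 5539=75.25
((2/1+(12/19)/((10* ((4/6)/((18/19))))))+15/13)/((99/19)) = 76111/122265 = 0.62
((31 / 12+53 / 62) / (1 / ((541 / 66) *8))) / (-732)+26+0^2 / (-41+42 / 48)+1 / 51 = 981942409 / 38190636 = 25.71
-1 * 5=-5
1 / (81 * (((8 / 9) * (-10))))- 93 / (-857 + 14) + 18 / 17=4016423 / 3439440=1.17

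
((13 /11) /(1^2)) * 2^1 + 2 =48 /11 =4.36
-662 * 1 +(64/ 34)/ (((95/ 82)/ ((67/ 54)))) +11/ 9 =-658.76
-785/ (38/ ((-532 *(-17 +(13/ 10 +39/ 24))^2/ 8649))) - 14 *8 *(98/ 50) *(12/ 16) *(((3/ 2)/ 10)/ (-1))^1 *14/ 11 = 107757315449/ 380556000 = 283.16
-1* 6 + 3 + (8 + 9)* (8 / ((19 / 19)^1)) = 133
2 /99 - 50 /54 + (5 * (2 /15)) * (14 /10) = 41 /1485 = 0.03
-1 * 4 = -4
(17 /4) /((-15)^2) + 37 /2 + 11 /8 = 35809 /1800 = 19.89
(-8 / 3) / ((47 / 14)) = -112 / 141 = -0.79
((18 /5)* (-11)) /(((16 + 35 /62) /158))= -24552 /65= -377.72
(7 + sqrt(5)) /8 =sqrt(5) /8 + 7 /8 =1.15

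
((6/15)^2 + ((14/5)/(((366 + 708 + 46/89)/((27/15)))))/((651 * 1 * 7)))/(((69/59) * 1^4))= 489753749/3579744840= 0.14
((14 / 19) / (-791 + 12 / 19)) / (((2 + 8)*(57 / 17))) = -119 / 4279845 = -0.00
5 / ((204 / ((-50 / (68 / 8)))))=-0.14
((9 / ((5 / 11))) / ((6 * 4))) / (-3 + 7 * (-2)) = -33 / 680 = -0.05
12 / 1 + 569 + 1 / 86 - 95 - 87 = 34315 / 86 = 399.01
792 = 792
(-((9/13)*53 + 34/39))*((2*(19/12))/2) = -27835/468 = -59.48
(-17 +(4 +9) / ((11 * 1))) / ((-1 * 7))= 174 / 77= 2.26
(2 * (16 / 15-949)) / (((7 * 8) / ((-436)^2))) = -675743756 / 105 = -6435654.82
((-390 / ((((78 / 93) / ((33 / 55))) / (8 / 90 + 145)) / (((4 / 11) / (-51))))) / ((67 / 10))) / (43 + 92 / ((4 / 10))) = 0.16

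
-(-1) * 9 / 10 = 9 / 10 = 0.90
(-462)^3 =-98611128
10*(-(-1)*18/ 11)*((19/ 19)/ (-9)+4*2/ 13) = 8.25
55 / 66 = 5 / 6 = 0.83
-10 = -10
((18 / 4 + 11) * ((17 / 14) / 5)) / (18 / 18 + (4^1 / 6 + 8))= 1581 / 4060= 0.39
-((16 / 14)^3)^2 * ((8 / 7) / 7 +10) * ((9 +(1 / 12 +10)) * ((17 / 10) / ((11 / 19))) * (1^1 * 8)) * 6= -60910.23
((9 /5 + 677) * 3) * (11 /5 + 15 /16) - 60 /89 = 113715849 /17800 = 6388.53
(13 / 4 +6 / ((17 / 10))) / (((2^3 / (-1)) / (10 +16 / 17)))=-42873 / 4624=-9.27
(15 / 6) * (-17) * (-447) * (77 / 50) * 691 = 20215999.65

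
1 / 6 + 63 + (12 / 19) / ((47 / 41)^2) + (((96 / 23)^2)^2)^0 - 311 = -62038019 / 251826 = -246.35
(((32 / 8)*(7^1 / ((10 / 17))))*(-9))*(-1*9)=19278 / 5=3855.60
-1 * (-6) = 6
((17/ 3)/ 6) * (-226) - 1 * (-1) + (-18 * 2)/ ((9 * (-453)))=-288700/ 1359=-212.44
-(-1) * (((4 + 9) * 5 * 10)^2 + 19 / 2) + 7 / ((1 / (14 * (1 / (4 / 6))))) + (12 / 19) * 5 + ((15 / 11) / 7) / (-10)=618351051 / 1463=422659.64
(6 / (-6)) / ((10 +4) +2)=-1 / 16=-0.06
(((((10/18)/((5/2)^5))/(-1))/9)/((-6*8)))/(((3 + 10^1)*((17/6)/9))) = 4/1243125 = 0.00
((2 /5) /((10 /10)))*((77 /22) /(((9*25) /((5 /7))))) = 1 /225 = 0.00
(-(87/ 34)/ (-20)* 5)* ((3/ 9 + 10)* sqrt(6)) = 899* sqrt(6)/ 136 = 16.19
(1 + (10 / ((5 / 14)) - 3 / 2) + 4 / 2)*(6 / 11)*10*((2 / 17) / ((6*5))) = 118 / 187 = 0.63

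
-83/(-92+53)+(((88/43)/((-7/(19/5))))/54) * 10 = 203111/105651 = 1.92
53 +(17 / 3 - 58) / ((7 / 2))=799 / 21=38.05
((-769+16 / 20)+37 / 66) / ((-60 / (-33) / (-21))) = 8866.24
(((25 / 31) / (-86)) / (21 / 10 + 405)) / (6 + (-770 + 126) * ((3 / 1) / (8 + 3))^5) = -20131375 / 4394571474402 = -0.00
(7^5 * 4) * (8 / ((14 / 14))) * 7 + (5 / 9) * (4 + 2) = 11294314 / 3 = 3764771.33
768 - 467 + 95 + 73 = 469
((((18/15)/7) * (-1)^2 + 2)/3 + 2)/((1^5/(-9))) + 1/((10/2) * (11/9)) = -1875/77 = -24.35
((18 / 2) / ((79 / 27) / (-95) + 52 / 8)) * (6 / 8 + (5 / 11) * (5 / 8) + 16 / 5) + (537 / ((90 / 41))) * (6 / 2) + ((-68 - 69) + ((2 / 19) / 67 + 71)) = 6262460145033 / 9294351220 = 673.79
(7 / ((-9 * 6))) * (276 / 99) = -322 / 891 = -0.36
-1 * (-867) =867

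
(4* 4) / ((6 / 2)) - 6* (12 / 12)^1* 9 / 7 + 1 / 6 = -31 / 14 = -2.21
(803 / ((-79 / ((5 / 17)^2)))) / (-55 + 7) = 20075 / 1095888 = 0.02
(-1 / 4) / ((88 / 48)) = -3 / 22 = -0.14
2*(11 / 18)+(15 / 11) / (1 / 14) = 2011 / 99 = 20.31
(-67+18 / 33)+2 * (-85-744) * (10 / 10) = -18969 / 11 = -1724.45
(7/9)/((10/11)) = 77/90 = 0.86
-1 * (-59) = 59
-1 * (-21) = 21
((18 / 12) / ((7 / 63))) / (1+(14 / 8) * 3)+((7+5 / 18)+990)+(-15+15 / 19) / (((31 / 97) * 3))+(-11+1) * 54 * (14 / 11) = 297.34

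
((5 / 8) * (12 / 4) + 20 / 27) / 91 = 565 / 19656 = 0.03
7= 7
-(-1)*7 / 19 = 7 / 19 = 0.37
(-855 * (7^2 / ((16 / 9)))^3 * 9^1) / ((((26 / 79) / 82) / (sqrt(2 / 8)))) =-2137643805246705 / 106496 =-20072526716.93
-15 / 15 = -1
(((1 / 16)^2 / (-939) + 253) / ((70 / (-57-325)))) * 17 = -197473289297 / 8413440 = -23471.17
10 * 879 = 8790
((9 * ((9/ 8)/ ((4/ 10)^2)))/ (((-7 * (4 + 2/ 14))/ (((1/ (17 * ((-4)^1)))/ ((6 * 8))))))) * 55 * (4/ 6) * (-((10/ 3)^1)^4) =-859375/ 283968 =-3.03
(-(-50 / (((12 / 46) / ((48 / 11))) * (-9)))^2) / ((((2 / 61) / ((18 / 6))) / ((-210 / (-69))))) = -2404897.46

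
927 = 927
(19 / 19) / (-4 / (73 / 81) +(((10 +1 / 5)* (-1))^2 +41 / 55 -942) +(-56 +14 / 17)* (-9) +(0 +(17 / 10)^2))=-1365100 / 467102637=-0.00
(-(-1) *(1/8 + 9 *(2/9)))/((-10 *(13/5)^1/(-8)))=17/26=0.65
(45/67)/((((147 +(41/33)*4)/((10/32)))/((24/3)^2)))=5940/67201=0.09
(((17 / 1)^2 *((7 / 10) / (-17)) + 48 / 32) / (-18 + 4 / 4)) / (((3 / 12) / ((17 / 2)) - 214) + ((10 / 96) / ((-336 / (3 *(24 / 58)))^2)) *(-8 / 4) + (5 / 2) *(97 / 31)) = -8502900224 / 2865245325925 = -0.00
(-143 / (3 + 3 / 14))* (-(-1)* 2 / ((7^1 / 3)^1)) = -572 / 15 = -38.13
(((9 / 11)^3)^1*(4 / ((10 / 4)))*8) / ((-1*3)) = -15552 / 6655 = -2.34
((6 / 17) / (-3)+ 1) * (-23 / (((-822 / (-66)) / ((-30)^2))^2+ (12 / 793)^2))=-21263554219050000 / 440577216977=-48262.95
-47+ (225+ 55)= 233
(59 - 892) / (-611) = 833 / 611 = 1.36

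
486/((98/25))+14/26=79318/637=124.52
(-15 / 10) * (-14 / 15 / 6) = 7 / 30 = 0.23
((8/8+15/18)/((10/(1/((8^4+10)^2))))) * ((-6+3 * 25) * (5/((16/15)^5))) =0.00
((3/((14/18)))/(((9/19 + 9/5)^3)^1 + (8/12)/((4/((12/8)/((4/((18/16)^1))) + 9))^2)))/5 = 5618892800/112555427873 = 0.05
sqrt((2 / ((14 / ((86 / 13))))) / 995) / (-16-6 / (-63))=-0.00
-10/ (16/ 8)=-5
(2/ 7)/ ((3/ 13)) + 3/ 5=193/ 105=1.84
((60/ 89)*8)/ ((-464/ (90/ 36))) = -75/ 2581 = -0.03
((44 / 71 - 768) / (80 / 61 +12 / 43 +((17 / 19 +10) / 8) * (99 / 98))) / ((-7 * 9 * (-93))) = -304115740096 / 6887544789177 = -0.04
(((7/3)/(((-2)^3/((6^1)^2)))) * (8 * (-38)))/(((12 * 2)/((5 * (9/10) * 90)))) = 53865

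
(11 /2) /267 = 11 /534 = 0.02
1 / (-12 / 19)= -1.58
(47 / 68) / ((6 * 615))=47 / 250920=0.00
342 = 342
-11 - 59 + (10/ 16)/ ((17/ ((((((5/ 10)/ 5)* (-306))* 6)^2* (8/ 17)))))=2566/ 5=513.20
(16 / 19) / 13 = 16 / 247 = 0.06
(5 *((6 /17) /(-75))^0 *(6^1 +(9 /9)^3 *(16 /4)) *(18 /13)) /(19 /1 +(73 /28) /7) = 176400 /49361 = 3.57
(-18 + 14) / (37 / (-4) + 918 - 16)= -16 / 3571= -0.00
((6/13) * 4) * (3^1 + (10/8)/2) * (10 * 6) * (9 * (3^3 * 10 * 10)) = 126846000/13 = 9757384.62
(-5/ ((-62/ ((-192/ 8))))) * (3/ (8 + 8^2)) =-5/ 62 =-0.08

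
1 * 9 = 9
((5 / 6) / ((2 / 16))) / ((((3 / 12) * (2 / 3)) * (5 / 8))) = 64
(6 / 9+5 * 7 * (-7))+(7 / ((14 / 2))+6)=-712 / 3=-237.33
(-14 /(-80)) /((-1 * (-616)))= 1 /3520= 0.00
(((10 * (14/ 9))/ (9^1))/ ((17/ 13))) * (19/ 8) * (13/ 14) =16055/ 5508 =2.91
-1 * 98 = -98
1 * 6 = 6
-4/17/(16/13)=-13/68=-0.19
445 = 445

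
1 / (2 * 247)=1 / 494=0.00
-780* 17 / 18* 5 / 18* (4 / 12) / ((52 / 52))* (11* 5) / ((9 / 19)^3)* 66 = -45854129750 / 19683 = -2329631.14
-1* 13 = -13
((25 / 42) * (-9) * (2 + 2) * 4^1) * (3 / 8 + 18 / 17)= -14625 / 119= -122.90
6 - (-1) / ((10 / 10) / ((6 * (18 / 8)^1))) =39 / 2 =19.50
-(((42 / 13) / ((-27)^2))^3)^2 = -7529536 / 993797169414640645041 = -0.00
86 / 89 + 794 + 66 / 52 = 1842489 / 2314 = 796.24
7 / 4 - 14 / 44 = 1.43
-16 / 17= -0.94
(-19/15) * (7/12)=-133/180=-0.74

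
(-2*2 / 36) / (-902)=1 / 8118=0.00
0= 0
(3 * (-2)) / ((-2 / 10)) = 30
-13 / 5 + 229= 1132 / 5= 226.40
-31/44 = -0.70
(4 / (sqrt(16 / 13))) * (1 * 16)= 16 * sqrt(13)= 57.69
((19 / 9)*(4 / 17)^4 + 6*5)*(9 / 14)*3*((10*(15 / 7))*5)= 25374975750 / 4092529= 6200.32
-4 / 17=-0.24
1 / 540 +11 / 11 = 541 / 540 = 1.00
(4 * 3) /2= 6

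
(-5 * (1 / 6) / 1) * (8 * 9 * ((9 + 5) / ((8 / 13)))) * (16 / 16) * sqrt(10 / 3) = -455 * sqrt(30) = -2492.14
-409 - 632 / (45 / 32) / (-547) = -10047311 / 24615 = -408.18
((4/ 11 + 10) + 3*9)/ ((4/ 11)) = 411/ 4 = 102.75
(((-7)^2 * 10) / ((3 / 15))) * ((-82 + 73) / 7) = -3150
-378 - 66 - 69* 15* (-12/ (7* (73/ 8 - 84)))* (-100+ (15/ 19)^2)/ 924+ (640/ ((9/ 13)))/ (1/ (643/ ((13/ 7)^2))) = 334886728045396/ 1948097151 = 171904.53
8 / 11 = 0.73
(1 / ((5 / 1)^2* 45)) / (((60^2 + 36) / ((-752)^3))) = -106314752 / 1022625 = -103.96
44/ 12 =11/ 3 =3.67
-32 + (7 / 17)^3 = -156873 / 4913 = -31.93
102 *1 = 102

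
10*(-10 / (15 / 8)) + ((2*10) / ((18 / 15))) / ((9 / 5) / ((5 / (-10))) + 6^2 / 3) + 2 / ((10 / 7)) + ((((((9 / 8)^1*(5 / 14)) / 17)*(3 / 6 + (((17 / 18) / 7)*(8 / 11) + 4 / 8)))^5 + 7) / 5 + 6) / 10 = -1499847904362307166268469589291 / 30479010243043171153320345600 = -49.21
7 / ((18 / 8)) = 28 / 9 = 3.11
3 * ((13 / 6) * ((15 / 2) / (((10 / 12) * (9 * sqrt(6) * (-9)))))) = -13 * sqrt(6) / 108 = -0.29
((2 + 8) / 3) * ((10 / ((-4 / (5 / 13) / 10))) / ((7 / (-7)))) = 1250 / 39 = 32.05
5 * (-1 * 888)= -4440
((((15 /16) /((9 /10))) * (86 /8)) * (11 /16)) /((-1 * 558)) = -11825 /857088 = -0.01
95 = 95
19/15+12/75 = 107/75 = 1.43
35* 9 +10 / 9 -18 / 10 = 314.31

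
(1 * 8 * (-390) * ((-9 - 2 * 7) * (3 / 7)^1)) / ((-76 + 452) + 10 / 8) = 287040 / 3521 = 81.52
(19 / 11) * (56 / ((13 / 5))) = 5320 / 143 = 37.20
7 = 7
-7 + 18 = 11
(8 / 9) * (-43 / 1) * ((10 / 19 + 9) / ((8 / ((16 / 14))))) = -62264 / 1197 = -52.02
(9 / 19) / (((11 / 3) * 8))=27 / 1672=0.02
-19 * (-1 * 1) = 19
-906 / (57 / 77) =-23254 / 19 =-1223.89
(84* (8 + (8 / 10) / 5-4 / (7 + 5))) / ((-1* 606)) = -1.08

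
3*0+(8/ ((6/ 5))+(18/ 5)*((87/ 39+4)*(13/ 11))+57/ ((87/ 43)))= 293551/ 4785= 61.35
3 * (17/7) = 51/7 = 7.29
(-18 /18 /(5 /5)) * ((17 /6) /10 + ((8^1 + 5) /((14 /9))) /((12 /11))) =-6673 /840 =-7.94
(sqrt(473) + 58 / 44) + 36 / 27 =175 / 66 + sqrt(473) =24.40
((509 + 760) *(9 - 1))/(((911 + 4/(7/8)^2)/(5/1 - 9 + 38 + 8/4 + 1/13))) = 77767704/194545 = 399.74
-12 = -12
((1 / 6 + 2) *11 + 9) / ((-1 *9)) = -197 / 54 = -3.65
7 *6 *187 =7854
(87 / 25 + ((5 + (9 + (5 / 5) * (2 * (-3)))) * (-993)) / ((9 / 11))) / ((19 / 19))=-727939 / 75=-9705.85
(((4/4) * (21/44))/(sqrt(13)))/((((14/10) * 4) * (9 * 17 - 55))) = 15 * sqrt(13)/224224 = 0.00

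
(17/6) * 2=17/3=5.67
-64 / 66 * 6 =-64 / 11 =-5.82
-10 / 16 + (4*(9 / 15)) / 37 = -829 / 1480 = -0.56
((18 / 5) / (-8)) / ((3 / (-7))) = 21 / 20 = 1.05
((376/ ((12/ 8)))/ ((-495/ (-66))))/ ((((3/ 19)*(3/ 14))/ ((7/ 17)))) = 2800448/ 6885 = 406.75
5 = 5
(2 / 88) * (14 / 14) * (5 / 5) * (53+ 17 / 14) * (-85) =-5865 / 56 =-104.73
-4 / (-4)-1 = 0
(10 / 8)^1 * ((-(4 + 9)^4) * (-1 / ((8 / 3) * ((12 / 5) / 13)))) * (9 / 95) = 16708185 / 2432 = 6870.14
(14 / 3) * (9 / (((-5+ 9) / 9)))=94.50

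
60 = 60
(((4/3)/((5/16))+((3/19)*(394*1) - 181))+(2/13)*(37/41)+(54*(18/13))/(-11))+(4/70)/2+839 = 8396434897/11696685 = 717.85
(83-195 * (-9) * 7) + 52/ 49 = 606084/ 49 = 12369.06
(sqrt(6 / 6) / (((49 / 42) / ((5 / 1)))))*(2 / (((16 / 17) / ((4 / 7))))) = 255 / 49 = 5.20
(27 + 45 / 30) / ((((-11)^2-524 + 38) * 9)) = -19 / 2190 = -0.01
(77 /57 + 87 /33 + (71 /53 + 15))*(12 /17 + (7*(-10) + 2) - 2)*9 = -125639652 /9911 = -12676.79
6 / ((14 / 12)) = 36 / 7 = 5.14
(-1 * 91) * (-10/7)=130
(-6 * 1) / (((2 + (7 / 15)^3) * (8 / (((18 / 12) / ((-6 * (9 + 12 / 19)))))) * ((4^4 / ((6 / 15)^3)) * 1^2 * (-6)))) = -171 / 443057152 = -0.00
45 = 45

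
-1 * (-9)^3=729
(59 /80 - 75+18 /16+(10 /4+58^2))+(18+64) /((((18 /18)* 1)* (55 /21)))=2925711 /880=3324.67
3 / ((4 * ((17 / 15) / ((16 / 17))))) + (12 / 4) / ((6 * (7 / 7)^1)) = 649 / 578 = 1.12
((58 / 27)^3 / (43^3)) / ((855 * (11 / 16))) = 3121792 / 14718225722805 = 0.00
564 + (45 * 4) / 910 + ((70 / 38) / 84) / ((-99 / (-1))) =1158892079 / 2054052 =564.20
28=28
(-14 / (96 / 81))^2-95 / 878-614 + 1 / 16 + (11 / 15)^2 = -11985064961 / 25286400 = -473.97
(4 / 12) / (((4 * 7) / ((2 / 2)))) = 1 / 84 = 0.01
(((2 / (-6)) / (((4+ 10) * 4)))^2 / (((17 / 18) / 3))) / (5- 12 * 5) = -3 / 1466080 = -0.00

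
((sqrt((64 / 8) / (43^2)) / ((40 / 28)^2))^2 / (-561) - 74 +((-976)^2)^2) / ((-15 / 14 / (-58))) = 477677834808063127110194 / 9724584375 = 49120642732668.27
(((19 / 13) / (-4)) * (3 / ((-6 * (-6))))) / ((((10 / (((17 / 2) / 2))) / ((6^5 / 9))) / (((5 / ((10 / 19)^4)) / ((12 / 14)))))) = -883967343 / 1040000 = -849.97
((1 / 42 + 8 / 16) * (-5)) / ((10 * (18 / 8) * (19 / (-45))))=0.28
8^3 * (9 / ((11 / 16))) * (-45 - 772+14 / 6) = -60063744 / 11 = -5460340.36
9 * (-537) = -4833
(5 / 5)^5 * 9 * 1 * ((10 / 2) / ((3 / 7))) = 105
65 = 65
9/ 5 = 1.80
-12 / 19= -0.63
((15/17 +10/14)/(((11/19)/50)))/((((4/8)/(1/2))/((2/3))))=361000/3927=91.93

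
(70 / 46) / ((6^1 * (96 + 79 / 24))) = 140 / 54809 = 0.00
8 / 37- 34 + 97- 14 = 49.22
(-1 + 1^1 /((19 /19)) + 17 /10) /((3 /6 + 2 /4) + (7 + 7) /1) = 17 /150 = 0.11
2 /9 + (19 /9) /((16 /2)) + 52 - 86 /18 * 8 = 1027 /72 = 14.26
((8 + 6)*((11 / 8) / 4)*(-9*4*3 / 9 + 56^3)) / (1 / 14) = 23662639 / 2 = 11831319.50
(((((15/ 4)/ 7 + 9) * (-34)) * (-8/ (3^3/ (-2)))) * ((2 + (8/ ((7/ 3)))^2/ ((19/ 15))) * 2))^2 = 18788036.20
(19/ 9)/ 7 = 0.30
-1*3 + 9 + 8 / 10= 34 / 5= 6.80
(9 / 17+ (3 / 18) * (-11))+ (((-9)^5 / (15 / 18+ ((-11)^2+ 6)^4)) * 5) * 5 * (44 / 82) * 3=-8571040071703 / 6527549352882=-1.31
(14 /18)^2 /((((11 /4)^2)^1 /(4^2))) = 12544 /9801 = 1.28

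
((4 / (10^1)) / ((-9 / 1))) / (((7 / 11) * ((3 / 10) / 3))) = -44 / 63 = -0.70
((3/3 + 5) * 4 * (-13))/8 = -39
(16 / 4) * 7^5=67228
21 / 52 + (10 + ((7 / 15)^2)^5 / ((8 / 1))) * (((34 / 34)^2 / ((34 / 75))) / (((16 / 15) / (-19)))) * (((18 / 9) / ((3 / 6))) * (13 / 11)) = -148098653063024539 / 79748955000000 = -1857.06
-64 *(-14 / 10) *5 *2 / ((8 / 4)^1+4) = 448 / 3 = 149.33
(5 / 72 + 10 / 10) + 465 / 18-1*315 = -20743 / 72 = -288.10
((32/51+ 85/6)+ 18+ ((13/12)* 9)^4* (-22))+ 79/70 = -198777.41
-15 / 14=-1.07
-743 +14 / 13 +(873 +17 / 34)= 3421 / 26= 131.58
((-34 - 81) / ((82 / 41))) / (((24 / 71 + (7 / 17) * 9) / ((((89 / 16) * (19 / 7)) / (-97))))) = 234719255 / 106054368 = 2.21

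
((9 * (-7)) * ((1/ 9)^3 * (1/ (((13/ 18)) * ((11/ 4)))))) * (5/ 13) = -280/ 16731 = -0.02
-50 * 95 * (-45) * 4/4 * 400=85500000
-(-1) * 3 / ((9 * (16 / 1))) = 0.02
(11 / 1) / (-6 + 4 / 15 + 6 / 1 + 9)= 165 / 139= 1.19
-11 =-11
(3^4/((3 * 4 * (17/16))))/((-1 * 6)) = -18/17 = -1.06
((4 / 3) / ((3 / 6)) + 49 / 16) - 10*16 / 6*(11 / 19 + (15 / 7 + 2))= -120.19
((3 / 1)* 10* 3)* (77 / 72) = 385 / 4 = 96.25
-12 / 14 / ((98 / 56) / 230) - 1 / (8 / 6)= -22227 / 196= -113.40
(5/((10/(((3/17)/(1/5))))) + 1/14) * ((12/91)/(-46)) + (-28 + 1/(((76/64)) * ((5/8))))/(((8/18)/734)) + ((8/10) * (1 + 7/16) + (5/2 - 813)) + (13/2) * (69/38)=-212073832645/4732273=-44814.37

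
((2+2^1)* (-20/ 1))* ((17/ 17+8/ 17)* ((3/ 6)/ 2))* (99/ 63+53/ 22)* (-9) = 1379250/ 1309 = 1053.67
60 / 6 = 10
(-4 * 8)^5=-33554432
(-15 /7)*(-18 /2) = 135 /7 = 19.29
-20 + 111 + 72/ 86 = 3949/ 43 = 91.84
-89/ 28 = -3.18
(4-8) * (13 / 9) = -52 / 9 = -5.78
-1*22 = -22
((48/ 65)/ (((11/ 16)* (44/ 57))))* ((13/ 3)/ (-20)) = -912/ 3025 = -0.30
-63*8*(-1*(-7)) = -3528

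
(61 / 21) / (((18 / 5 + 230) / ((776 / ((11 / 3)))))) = 29585 / 11242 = 2.63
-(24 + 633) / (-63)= 73 / 7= 10.43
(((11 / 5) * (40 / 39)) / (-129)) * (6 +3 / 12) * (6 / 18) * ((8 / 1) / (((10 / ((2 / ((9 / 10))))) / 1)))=-8800 / 135837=-0.06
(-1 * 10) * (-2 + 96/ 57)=60/ 19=3.16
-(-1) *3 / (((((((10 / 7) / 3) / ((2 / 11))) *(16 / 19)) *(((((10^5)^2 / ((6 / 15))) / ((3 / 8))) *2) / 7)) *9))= 2793 / 352000000000000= 0.00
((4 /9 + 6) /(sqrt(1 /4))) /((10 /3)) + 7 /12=89 /20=4.45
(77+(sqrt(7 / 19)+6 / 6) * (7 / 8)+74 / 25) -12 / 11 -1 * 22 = 7 * sqrt(133) / 152+127037 / 2200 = 58.28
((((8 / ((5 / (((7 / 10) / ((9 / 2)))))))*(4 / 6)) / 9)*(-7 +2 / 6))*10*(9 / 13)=-896 / 1053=-0.85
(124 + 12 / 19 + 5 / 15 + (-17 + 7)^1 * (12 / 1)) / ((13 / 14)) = 3962 / 741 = 5.35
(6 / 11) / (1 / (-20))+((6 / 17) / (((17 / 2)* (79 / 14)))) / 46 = -63012636 / 5776243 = -10.91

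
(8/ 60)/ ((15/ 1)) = 2/ 225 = 0.01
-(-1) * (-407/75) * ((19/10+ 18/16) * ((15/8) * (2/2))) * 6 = -147741/800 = -184.68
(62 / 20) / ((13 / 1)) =31 / 130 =0.24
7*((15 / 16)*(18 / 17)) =945 / 136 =6.95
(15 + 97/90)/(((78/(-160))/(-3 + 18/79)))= 845048/9243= 91.43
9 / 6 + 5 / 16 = 29 / 16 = 1.81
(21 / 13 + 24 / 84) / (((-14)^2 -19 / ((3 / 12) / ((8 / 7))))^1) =173 / 9932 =0.02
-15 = -15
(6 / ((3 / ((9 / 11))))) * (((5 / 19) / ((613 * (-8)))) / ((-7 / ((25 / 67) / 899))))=1125 / 216072395308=0.00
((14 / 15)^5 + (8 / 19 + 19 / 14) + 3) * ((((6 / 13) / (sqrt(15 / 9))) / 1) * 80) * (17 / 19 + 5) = 924.97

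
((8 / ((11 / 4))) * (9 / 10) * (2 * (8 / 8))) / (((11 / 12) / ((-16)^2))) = 884736 / 605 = 1462.37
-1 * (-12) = 12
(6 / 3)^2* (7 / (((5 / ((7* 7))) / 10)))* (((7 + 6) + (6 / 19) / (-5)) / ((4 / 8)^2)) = 13489504 / 95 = 141994.78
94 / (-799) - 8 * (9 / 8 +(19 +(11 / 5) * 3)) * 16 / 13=-290898 / 1105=-263.26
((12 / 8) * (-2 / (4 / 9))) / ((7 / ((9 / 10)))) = -0.87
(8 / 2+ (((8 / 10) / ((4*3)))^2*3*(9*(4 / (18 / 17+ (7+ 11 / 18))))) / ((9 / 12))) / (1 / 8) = 2161568 / 66325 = 32.59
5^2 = 25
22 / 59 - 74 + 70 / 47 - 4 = -211130 / 2773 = -76.14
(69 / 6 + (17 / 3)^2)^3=82945.24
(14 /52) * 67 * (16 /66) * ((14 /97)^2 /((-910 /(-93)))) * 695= 113171576 /17491331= 6.47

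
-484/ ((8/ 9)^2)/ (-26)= 9801/ 416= 23.56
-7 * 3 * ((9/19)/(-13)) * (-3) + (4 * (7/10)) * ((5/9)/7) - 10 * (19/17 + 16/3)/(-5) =10.83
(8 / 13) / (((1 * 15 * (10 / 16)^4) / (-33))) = -8.87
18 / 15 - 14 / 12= 1 / 30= 0.03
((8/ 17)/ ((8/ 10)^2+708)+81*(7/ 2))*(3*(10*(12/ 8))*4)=3842210790/ 75293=51030.12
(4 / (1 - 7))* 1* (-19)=38 / 3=12.67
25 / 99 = 0.25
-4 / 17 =-0.24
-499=-499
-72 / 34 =-36 / 17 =-2.12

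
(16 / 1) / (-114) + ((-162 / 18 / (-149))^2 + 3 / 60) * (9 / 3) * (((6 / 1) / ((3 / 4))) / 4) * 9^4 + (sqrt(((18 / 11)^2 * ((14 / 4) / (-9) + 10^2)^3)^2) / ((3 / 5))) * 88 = 388165361.42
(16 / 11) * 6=96 / 11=8.73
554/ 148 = 277/ 74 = 3.74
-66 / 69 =-22 / 23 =-0.96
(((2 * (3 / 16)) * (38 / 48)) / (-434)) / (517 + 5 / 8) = -19 / 14377552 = -0.00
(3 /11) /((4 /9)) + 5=5.61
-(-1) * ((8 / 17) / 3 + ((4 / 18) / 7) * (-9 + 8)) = 134 / 1071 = 0.13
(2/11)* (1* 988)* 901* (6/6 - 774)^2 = 1063826290904/11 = 96711480991.27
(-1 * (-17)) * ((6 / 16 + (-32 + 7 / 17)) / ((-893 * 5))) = 849 / 7144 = 0.12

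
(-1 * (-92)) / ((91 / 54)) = 4968 / 91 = 54.59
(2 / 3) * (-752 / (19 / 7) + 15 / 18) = -31489 / 171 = -184.15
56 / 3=18.67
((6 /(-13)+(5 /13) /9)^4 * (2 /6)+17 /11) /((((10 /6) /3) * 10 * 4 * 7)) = 4810118791 /480964383900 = 0.01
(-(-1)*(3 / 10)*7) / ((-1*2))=-21 / 20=-1.05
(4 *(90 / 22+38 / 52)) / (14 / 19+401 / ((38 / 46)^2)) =995638 / 30372485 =0.03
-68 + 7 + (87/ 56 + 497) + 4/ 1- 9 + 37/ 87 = 2109473/ 4872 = 432.98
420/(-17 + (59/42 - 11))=-17640/1117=-15.79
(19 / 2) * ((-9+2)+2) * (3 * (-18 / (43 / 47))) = 120555 / 43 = 2803.60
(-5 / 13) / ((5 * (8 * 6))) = -1 / 624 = -0.00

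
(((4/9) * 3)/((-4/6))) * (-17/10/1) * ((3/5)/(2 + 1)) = 17/25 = 0.68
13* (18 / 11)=234 / 11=21.27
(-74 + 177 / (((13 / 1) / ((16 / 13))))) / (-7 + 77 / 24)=33168 / 2197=15.10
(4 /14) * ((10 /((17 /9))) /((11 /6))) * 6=4.95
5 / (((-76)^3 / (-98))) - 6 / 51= -434811 / 3731296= -0.12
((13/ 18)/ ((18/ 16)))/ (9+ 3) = 13/ 243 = 0.05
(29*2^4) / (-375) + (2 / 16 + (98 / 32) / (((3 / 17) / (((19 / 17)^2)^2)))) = 765426763 / 29478000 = 25.97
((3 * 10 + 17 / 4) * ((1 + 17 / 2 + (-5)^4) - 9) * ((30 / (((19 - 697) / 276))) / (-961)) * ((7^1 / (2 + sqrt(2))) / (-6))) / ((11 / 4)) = -137966535 / 1194523 + 137966535 * sqrt(2) / 2389046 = -33.83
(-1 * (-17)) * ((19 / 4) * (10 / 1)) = 1615 / 2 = 807.50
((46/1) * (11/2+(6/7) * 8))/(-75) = -3979/525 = -7.58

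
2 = 2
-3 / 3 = -1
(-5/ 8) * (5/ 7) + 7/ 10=71/ 280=0.25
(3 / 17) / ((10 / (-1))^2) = 3 / 1700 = 0.00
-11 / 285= -0.04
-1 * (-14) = 14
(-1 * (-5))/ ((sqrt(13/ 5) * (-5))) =-sqrt(65)/ 13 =-0.62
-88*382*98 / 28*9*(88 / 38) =-46591776 / 19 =-2452198.74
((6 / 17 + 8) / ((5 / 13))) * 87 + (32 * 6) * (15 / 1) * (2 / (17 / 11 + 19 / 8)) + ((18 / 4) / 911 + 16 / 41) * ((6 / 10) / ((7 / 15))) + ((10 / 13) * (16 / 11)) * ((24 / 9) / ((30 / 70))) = 4428794420443553 / 1315696071690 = 3366.12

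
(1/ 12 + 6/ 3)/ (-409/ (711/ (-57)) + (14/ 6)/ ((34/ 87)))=1343/ 24986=0.05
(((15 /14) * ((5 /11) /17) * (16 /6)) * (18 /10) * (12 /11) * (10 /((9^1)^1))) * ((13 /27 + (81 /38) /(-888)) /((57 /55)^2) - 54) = -2642106302050 /295991934777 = -8.93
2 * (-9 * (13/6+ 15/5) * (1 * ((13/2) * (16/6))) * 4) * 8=-51584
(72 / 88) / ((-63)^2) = 1 / 4851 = 0.00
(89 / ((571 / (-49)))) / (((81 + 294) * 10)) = -0.00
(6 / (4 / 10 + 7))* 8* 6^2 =8640 / 37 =233.51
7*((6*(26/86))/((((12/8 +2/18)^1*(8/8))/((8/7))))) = 9.01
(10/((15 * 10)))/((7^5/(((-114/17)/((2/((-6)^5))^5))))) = 33760967035541520384/1428595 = 23632286992143.69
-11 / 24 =-0.46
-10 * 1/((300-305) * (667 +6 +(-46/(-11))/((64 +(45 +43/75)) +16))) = 51799/17431226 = 0.00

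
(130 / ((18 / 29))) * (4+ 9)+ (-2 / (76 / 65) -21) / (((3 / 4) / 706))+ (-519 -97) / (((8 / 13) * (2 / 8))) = -22659.40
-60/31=-1.94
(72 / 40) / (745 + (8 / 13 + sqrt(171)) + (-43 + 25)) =122967 / 49690990 - 507 * sqrt(19) / 49690990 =0.00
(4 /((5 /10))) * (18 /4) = 36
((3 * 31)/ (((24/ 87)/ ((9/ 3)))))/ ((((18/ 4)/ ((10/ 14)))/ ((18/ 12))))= 240.80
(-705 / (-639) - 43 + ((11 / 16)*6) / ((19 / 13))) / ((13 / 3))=-1265071 / 140296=-9.02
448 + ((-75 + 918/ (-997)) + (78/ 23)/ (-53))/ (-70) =449.09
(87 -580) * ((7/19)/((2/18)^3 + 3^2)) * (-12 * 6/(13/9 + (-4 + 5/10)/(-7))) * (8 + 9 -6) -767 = 136630103/18335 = 7451.87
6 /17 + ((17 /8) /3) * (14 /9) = 2671 /1836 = 1.45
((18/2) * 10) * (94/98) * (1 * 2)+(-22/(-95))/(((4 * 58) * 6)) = 559375739/3239880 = 172.65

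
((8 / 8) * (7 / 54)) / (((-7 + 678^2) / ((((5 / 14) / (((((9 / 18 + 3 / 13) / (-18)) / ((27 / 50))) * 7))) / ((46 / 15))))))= -351 / 5624607772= -0.00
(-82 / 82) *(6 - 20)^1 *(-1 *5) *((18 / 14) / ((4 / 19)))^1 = -855 / 2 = -427.50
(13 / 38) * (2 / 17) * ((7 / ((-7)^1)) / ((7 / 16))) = -208 / 2261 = -0.09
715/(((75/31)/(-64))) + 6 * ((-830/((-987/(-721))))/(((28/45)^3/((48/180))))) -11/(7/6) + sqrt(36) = -22944.54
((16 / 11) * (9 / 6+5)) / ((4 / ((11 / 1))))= 26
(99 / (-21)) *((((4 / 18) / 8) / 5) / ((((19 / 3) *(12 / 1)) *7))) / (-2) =11 / 446880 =0.00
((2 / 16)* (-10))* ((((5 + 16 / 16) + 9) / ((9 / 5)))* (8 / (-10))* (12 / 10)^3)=72 / 5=14.40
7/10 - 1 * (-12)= 127/10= 12.70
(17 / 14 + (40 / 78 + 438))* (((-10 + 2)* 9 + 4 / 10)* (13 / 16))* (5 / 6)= -42976289 / 2016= -21317.60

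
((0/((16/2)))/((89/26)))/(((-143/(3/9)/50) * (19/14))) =0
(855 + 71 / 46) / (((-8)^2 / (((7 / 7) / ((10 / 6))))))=118203 / 14720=8.03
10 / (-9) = -10 / 9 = -1.11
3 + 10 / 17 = 61 / 17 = 3.59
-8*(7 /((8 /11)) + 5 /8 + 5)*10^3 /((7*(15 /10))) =-244000 /21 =-11619.05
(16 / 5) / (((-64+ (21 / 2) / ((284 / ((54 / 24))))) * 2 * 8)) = -2272 / 726095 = -0.00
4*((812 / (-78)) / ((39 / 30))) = -16240 / 507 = -32.03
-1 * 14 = -14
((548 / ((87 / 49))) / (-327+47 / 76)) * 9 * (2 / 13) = -12244512 / 9351485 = -1.31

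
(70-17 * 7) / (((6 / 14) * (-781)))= 343 / 2343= 0.15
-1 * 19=-19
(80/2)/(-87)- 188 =-16396/87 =-188.46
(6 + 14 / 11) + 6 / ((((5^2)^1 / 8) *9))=6176 / 825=7.49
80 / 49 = 1.63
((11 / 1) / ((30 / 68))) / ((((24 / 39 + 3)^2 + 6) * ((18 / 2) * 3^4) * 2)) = 2873 / 3203955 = 0.00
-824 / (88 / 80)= -8240 / 11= -749.09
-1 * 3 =-3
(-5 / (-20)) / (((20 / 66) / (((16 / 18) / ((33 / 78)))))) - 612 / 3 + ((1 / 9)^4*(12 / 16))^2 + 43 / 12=-76023697927 / 382637520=-198.68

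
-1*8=-8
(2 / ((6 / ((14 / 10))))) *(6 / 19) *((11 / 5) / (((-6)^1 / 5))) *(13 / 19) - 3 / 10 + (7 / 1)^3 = 3709439 / 10830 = 342.52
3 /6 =1 /2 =0.50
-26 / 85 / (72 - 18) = -13 / 2295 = -0.01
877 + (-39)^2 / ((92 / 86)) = 105745 / 46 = 2298.80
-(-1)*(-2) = -2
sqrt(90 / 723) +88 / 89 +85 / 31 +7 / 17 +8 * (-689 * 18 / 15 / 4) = -386822534 / 234515 +sqrt(7230) / 241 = -1649.10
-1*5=-5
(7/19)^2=0.14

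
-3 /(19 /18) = -54 /19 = -2.84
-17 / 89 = -0.19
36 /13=2.77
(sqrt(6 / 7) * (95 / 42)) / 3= 95 * sqrt(42) / 882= 0.70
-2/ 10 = -1/ 5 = -0.20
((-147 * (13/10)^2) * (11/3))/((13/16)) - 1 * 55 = -29403/25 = -1176.12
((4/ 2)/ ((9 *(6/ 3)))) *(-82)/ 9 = -82/ 81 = -1.01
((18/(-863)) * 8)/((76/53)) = -1908/16397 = -0.12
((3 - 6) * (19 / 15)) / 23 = -19 / 115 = -0.17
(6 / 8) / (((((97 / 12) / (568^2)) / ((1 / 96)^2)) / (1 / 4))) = 5041 / 6208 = 0.81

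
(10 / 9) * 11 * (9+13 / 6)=3685 / 27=136.48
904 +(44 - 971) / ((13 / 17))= -4007 / 13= -308.23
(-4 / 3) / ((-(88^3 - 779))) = 4 / 2042079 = 0.00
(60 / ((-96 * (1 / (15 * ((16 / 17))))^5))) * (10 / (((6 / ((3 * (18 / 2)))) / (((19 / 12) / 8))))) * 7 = -31026240000000 / 1419857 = -21851665.34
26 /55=0.47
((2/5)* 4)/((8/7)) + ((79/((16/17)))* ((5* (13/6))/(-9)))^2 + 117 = 38544010757/3732480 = 10326.65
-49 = -49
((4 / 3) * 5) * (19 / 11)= 380 / 33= 11.52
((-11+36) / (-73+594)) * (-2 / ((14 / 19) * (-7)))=0.02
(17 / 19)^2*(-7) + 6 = 143 / 361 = 0.40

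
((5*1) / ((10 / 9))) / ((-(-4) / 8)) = 9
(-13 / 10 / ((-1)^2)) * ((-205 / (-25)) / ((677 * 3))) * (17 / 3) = -9061 / 304650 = -0.03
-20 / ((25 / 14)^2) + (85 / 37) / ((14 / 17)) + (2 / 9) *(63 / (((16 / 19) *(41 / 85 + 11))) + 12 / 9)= -11863878571 / 6825168000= -1.74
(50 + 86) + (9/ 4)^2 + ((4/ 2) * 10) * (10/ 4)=3057/ 16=191.06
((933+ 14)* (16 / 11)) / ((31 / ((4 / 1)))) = 60608 / 341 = 177.74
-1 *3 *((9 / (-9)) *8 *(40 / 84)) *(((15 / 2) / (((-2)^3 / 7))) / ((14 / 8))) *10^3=-300000 / 7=-42857.14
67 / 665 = 0.10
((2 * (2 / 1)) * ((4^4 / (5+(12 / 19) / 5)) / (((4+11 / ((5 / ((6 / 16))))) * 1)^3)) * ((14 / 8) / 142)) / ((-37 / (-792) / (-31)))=-133751439360000 / 9197312883893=-14.54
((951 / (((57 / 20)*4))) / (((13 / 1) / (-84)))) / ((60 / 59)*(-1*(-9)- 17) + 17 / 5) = 39276300 / 345059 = 113.82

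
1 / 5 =0.20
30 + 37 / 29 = 907 / 29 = 31.28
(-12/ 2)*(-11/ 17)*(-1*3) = -11.65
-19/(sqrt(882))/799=-19 * sqrt(2)/33558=-0.00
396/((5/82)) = 32472/5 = 6494.40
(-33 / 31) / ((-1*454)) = 33 / 14074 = 0.00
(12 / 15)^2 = 16 / 25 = 0.64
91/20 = 4.55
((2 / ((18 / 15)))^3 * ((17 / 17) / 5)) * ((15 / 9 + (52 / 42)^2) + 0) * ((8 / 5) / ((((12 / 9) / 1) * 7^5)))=14110 / 66706983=0.00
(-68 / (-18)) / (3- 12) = -34 / 81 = -0.42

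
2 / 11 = 0.18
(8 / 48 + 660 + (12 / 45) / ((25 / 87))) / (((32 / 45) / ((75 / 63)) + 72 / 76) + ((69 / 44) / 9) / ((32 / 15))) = 6632101696 / 16315823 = 406.48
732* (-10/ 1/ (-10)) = 732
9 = 9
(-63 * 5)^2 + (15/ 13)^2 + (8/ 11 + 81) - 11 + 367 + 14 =185301511/ 1859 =99678.06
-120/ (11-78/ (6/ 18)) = 120/ 223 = 0.54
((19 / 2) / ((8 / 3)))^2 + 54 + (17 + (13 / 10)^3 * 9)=3310861 / 32000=103.46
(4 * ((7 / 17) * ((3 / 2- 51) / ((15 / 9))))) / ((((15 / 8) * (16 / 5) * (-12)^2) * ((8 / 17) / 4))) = -77 / 160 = -0.48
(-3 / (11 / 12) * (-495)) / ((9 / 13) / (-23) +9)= 26910 / 149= 180.60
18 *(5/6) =15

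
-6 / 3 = -2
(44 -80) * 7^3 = -12348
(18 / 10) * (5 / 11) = 9 / 11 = 0.82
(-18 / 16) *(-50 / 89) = 225 / 356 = 0.63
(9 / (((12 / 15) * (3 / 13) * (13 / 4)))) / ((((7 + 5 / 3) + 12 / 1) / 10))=225 / 31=7.26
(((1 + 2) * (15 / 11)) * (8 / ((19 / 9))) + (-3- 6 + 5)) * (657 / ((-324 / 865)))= -20175.52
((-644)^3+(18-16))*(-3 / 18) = 44514997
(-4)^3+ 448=384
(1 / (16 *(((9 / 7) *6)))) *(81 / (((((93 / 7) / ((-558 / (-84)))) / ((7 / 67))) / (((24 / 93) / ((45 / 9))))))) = 147 / 83080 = 0.00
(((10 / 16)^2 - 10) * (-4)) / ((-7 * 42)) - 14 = -22157 / 1568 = -14.13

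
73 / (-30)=-73 / 30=-2.43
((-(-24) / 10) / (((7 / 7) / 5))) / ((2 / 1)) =6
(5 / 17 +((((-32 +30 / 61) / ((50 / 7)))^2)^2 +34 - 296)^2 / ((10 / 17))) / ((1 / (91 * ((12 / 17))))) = 62779653747789366503094323537170614 / 42269449963542334747314453125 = 1485225.23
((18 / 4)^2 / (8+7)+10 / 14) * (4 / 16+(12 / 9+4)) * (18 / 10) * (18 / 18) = 58089 / 2800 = 20.75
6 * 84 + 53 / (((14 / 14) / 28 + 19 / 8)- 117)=3231200 / 6417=503.54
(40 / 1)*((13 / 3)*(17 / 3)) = 8840 / 9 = 982.22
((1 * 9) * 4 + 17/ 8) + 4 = 337/ 8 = 42.12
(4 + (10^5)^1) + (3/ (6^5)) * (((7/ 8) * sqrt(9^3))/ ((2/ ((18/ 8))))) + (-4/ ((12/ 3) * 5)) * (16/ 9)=9216336817/ 92160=100003.65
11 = 11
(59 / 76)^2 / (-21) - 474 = -57497785 / 121296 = -474.03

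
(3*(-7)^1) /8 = -21 /8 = -2.62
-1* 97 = -97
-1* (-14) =14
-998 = -998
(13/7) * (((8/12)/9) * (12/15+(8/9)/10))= 208/1701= 0.12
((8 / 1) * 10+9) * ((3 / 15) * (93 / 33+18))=20381 / 55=370.56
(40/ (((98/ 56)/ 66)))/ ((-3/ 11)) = -38720/ 7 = -5531.43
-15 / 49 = -0.31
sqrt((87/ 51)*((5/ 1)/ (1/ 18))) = 3*sqrt(4930)/ 17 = 12.39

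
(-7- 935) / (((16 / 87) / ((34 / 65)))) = -696609 / 260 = -2679.27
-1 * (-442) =442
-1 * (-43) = 43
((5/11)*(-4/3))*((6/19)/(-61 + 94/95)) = 0.00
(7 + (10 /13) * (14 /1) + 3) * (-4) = -83.08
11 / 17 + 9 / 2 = 175 / 34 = 5.15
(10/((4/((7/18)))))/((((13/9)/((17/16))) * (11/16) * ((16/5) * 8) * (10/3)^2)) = 1071/292864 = 0.00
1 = 1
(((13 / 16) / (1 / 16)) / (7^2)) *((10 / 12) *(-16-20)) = -390 / 49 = -7.96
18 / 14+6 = 51 / 7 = 7.29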